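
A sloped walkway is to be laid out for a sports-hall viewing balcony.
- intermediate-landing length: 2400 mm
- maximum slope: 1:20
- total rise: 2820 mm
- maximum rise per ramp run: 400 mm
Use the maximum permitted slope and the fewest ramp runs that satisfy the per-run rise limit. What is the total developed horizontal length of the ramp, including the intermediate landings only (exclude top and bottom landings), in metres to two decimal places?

73.20 m

2820 / 400 = 7.05, so 8 ramp runs are needed. That means 7 intermediate landings.
Ramp run (horizontal) at 1:20: 2820 × 20 = 56400 mm.
7 intermediate landings contribute 7 × 2400 = 16800 mm.
Developed length = 56400 + 16800 = 73200 mm.
= 73.20 m.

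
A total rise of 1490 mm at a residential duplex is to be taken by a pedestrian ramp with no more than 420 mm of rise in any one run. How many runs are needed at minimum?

⌈1490/420⌉ = 4 ramp runs.

4 runs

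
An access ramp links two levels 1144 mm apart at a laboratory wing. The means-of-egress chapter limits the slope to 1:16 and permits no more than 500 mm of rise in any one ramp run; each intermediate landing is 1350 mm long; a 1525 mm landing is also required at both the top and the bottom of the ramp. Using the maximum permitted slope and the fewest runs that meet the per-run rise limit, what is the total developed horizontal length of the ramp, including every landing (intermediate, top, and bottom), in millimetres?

24054 mm

1144 / 500 = 2.29, so 3 ramp runs are needed. That means 2 intermediate landings.
Horizontal run for 1144 mm of rise at 1:16 is 1144 × 16 = 18304 mm.
Intermediate landings: 2 × 1350 = 2700 mm.
Top and bottom landings: 2 × 1525 = 3050 mm.
Total = 18304 + 2700 + 3050 = 24054 mm.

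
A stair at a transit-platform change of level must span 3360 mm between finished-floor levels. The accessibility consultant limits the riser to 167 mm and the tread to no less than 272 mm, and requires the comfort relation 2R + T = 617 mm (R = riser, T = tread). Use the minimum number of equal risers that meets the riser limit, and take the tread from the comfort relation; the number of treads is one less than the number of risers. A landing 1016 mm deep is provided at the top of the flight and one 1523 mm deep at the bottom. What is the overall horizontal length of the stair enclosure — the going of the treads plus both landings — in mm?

At most 167 each: 3360/167 = 20.12, giving 21 risers.
Each riser is 3360/21 = 160 mm (≤ 167 mm).
T = 617 − 2·160 = 297 mm, which satisfies the 272 mm minimum.
21 risers give 20 treads; going = 20 × 297 = 5940 mm.
Enclosure = 5940 + 1016 + 1523 = 8479 mm.

8479 mm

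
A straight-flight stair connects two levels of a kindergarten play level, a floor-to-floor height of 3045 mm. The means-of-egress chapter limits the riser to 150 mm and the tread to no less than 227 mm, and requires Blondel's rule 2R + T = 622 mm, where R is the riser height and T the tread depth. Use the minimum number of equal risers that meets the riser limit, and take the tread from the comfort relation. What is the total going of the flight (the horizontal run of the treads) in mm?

6640 mm

⌈3045/150⌉ = 21 risers.
R = 3045 ÷ 21 = 145 mm.
Tread T = 622 − 2 × 145 = 332 mm (≥ 227 mm).
21 risers give 20 treads; going = 20 × 332 = 6640 mm.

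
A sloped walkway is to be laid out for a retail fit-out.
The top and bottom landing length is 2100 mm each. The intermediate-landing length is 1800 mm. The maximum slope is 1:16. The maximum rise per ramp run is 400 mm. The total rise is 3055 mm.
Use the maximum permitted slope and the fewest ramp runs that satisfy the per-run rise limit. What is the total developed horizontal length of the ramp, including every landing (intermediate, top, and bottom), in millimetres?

⌈3055/400⌉ = 8 ramp runs. That means 7 intermediate landings.
Ramp run (horizontal) at 1:16: 3055 × 16 = 48880 mm.
Intermediate landings: 7 × 1800 = 12600 mm.
Top and bottom landings: 2 × 2100 = 4200 mm.
Total = 48880 + 12600 + 4200 = 65680 mm.

65680 mm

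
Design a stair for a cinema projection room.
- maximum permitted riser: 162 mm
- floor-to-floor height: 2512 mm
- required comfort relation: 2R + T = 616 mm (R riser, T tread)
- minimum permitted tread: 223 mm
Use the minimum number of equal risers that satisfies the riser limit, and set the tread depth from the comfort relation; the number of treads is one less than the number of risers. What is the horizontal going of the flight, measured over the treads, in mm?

⌈2512/162⌉ = 16 risers.
Riser R = 2512 / 16 = 157 mm, within the 162 mm limit.
T = 616 − 2·157 = 302 mm, which satisfies the 223 mm minimum.
Going = (16 − 1) × 302 = 4530 mm.

4530 mm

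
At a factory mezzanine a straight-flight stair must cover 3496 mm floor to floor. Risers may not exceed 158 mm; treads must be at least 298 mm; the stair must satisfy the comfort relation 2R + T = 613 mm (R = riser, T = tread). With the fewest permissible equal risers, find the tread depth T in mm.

3496 / 158 = 22.13, so 23 risers are needed.
R = 3496 ÷ 23 = 152 mm.
From 2R + T = 613: T = 613 − 304 = 309 mm.

309 mm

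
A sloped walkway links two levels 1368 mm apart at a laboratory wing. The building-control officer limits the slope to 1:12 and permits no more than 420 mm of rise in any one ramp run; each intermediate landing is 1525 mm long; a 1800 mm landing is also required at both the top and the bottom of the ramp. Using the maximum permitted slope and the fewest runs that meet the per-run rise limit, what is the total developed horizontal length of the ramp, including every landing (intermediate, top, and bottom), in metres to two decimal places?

1368 / 420 = 3.257 → round up to 4 ramp runs. That means 3 intermediate landings.
Horizontal run for 1368 mm of rise at 1:12 is 1368 × 12 = 16416 mm.
Intermediate landings: 3 × 1525 = 4575 mm.
Top and bottom landings: 2 × 1800 = 3600 mm.
Total = 16416 + 4575 + 3600 = 24591 mm.
= 24.59 m.

24.59 m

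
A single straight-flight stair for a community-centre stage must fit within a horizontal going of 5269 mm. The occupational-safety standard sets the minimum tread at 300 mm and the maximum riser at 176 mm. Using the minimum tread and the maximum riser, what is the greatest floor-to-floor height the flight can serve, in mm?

3168 mm

5269 / 300 = 17.56, so 17 treads fit.
Risers = treads + 1 = 18.
Maximum height = 18 × 176 = 3168 mm.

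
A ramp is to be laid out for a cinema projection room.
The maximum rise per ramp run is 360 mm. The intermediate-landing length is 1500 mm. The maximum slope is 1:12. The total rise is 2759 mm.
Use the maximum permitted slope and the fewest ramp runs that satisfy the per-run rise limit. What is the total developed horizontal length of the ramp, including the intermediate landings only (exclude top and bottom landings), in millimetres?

43608 mm

At most 360 each: 2759/360 = 7.66, giving 8 ramp runs. That means 7 intermediate landings.
Ramp run (horizontal) at 1:12: 2759 × 12 = 33108 mm.
Intermediate landings: 7 × 1500 = 10500 mm.
Total developed length = 33108 + 10500 = 43608 mm.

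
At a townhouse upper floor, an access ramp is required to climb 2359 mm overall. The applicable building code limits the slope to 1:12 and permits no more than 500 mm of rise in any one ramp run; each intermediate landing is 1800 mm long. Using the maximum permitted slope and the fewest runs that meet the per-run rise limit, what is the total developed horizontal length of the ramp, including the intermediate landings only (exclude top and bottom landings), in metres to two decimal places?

35.51 m

2359 / 500 = 4.72, so 5 ramp runs are needed. That means 4 intermediate landings.
Ramp run (horizontal) at 1:12: 2359 × 12 = 28308 mm.
Intermediate landings: 4 × 1800 = 7200 mm.
Developed length = 28308 + 7200 = 35508 mm.
= 35.51 m.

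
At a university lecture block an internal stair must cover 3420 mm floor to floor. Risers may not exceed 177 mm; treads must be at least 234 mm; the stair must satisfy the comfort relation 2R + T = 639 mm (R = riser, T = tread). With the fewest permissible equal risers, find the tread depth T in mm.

3420 / 177 = 19.32, so 20 risers are needed.
Each riser is 3420/20 = 171 mm (≤ 177 mm).
From 2R + T = 639: T = 639 − 342 = 297 mm.

297 mm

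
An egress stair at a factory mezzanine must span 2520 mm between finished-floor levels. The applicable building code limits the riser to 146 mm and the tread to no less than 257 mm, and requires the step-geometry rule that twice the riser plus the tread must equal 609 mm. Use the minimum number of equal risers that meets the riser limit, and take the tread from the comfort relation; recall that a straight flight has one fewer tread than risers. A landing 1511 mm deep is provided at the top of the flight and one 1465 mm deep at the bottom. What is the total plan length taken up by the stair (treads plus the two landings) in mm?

8569 mm

2520 / 146 = 17.260 → round up to 18 risers.
Each riser is 2520/18 = 140 mm (≤ 146 mm).
From 2R + T = 609: T = 609 − 280 = 329 mm.
Going = (18 − 1) × 329 = 5593 mm.
Enclosure = 5593 + 1511 + 1465 = 8569 mm.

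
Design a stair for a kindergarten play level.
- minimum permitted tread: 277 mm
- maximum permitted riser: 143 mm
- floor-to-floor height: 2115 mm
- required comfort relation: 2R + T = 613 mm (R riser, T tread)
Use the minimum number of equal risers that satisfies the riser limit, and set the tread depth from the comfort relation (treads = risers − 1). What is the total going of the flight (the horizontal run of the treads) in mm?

2115 / 143 = 14.790 → round up to 15 risers.
Riser R = 2115 / 15 = 141 mm, within the 143 mm limit.
Tread T = 613 − 2 × 141 = 331 mm (≥ 277 mm).
15 risers give 14 treads; going = 14 × 331 = 4634 mm.

4634 mm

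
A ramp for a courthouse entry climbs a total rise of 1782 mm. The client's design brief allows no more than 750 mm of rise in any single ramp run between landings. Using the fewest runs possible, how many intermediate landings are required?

2 intermediate landings

1782 / 750 = 2.376 → round up to 3 ramp runs.
3 runs are separated by 2 intermediate landings.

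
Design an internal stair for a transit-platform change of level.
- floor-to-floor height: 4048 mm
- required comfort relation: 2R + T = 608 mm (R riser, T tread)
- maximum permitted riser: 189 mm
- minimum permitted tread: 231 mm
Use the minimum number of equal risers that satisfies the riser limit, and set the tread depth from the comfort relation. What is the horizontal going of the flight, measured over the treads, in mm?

5040 mm

At most 189 each: 4048/189 = 21.42, giving 22 risers.
Each riser is 4048/22 = 184 mm (≤ 189 mm).
From 2R + T = 608: T = 608 − 368 = 240 mm.
22 risers give 21 treads; going = 21 × 240 = 5040 mm.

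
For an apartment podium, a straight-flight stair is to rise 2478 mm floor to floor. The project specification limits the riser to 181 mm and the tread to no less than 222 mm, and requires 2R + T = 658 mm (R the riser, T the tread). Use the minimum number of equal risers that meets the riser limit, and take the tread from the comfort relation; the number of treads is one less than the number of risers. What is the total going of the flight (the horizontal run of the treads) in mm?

2478 / 181 = 13.69, so 14 risers are needed.
Each riser is 2478/14 = 177 mm (≤ 181 mm).
T = 658 − 2·177 = 304 mm, which satisfies the 222 mm minimum.
14 risers give 13 treads; going = 13 × 304 = 3952 mm.

3952 mm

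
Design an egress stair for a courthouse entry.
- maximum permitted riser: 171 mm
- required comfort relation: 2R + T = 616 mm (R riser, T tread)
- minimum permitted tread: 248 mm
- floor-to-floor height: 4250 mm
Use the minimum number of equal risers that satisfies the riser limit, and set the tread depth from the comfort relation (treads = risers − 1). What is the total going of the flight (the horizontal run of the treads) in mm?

4250 / 171 = 24.85, so 25 risers are needed.
Each riser is 4250/25 = 170 mm (≤ 171 mm).
From 2R + T = 616: T = 616 − 340 = 276 mm.
Treads = 25 − 1 = 24; going = 24 × 276 = 6624 mm.

6624 mm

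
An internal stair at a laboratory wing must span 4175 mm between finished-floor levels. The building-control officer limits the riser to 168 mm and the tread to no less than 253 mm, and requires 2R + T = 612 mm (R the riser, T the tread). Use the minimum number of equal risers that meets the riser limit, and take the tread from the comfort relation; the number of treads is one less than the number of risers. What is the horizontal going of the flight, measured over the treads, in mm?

6672 mm

4175 / 168 = 24.851 → round up to 25 risers.
Riser R = 4175 / 25 = 167 mm, within the 168 mm limit.
Tread T = 612 − 2 × 167 = 278 mm (≥ 253 mm).
Treads = 25 − 1 = 24; going = 24 × 278 = 6672 mm.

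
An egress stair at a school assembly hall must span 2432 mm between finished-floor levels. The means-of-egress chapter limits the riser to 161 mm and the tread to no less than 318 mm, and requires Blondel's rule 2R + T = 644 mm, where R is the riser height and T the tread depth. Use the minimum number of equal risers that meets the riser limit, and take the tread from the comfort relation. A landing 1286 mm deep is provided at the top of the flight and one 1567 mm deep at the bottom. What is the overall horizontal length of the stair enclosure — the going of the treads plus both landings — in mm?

7953 mm

At most 161 each: 2432/161 = 15.11, giving 16 risers.
R = 2432 ÷ 16 = 152 mm.
T = 644 − 2·152 = 340 mm, which satisfies the 318 mm minimum.
Going = (16 − 1) × 340 = 5100 mm.
Enclosure = 5100 + 1286 + 1567 = 7953 mm.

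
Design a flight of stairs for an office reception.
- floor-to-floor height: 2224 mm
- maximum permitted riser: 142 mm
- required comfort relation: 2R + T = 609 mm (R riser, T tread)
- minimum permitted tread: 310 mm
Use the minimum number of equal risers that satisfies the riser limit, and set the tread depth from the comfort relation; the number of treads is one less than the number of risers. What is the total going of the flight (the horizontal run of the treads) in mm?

At most 142 each: 2224/142 = 15.66, giving 16 risers.
R = 2224 ÷ 16 = 139 mm.
From 2R + T = 609: T = 609 − 278 = 331 mm.
Treads = 16 − 1 = 15; going = 15 × 331 = 4965 mm.

4965 mm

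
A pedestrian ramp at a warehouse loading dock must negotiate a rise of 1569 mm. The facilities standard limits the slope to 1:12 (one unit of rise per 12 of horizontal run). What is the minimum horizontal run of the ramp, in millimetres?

Run = rise × 12 = 1569 × 12 = 18828 mm.

18828 mm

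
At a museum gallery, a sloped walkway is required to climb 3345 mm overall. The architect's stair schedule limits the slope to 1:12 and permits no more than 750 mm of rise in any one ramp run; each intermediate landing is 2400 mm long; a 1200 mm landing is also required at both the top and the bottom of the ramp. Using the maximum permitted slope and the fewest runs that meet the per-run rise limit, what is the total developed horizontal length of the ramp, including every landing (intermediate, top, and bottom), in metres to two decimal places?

3345 / 750 = 4.46, so 5 ramp runs are needed. That means 4 intermediate landings.
Horizontal run for 3345 mm of rise at 1:12 is 3345 × 12 = 40140 mm.
4 intermediate landings contribute 4 × 2400 = 9600 mm.
Top and bottom landings: 2 × 1200 = 2400 mm.
Total = 40140 + 9600 + 2400 = 52140 mm.
= 52.14 m.

52.14 m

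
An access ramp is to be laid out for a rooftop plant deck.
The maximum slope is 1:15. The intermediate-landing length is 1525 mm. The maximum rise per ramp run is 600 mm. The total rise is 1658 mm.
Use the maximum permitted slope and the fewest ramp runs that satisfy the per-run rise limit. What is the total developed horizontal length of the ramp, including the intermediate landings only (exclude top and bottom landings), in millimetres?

⌈1658/600⌉ = 3 ramp runs. That means 2 intermediate landings.
Ramp run (horizontal) at 1:15: 1658 × 15 = 24870 mm.
Intermediate landings: 2 × 1525 = 3050 mm.
Total developed length = 24870 + 3050 = 27920 mm.

27920 mm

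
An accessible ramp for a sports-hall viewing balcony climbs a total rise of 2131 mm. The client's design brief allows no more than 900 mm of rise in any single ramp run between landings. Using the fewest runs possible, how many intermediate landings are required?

2 intermediate landings

2131 / 900 = 2.368 → round up to 3 ramp runs.
3 runs are separated by 2 intermediate landings.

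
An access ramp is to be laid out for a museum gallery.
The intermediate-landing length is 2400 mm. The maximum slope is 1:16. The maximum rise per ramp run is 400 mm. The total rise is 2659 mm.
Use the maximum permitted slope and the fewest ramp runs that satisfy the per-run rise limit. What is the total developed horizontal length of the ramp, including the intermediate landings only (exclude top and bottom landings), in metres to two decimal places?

56.94 m

2659 / 400 = 6.647 → round up to 7 ramp runs. That means 6 intermediate landings.
Ramp run (horizontal) at 1:16: 2659 × 16 = 42544 mm.
6 intermediate landings contribute 6 × 2400 = 14400 mm.
Developed length = 42544 + 14400 = 56944 mm.
= 56.94 m.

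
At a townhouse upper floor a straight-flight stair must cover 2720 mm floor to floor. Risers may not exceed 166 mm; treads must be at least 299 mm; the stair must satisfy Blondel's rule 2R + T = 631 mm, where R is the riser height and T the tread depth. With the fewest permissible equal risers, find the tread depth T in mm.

311 mm

2720 / 166 = 16.39, so 17 risers are needed.
Each riser is 2720/17 = 160 mm (≤ 166 mm).
From 2R + T = 631: T = 631 − 320 = 311 mm.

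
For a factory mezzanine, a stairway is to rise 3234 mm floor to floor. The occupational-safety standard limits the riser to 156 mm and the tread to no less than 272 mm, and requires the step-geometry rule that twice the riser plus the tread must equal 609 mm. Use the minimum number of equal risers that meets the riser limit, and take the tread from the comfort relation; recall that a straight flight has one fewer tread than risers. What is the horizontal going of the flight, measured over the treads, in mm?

6020 mm

At most 156 each: 3234/156 = 20.73, giving 21 risers.
Riser R = 3234 / 21 = 154 mm, within the 156 mm limit.
From 2R + T = 609: T = 609 − 308 = 301 mm.
Treads = 21 − 1 = 20; going = 20 × 301 = 6020 mm.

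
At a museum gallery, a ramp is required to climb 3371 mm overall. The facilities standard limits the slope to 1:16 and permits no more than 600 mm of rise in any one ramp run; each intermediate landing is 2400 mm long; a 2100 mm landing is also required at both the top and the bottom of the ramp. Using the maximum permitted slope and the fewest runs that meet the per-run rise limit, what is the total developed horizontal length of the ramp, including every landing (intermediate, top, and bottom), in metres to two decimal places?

⌈3371/600⌉ = 6 ramp runs. That means 5 intermediate landings.
Horizontal run for 3371 mm of rise at 1:16 is 3371 × 16 = 53936 mm.
5 intermediate landings contribute 5 × 2400 = 12000 mm.
Top and bottom landings: 2 × 2100 = 4200 mm.
Total = 53936 + 12000 + 4200 = 70136 mm.
= 70.14 m.

70.14 m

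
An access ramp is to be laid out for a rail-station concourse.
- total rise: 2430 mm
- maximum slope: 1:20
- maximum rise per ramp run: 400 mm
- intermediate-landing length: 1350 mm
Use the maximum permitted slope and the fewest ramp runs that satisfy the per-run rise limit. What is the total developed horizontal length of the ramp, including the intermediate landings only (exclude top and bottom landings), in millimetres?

56700 mm

At most 400 each: 2430/400 = 6.08, giving 7 ramp runs. That means 6 intermediate landings.
Ramp run (horizontal) at 1:20: 2430 × 20 = 48600 mm.
6 intermediate landings contribute 6 × 1350 = 8100 mm.
Developed length = 48600 + 8100 = 56700 mm.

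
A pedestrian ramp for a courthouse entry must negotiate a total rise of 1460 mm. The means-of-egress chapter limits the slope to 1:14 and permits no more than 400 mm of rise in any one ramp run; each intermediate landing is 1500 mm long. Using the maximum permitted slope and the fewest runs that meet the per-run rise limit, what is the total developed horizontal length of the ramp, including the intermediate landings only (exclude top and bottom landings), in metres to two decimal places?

⌈1460/400⌉ = 4 ramp runs. That means 3 intermediate landings.
Ramp run (horizontal) at 1:14: 1460 × 14 = 20440 mm.
Intermediate landings: 3 × 1500 = 4500 mm.
Total developed length = 20440 + 4500 = 24940 mm.
= 24.94 m.

24.94 m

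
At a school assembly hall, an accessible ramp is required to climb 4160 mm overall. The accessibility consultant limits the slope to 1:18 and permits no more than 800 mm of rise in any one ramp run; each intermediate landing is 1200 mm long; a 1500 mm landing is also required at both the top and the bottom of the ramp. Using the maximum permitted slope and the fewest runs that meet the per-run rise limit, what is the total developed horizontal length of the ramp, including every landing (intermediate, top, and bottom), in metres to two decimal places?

At most 800 each: 4160/800 = 5.20, giving 6 ramp runs. That means 5 intermediate landings.
Ramp run (horizontal) at 1:18: 4160 × 18 = 74880 mm.
5 intermediate landings contribute 5 × 1200 = 6000 mm.
Top and bottom landings: 2 × 1500 = 3000 mm.
Total = 74880 + 6000 + 3000 = 83880 mm.
= 83.88 m.

83.88 m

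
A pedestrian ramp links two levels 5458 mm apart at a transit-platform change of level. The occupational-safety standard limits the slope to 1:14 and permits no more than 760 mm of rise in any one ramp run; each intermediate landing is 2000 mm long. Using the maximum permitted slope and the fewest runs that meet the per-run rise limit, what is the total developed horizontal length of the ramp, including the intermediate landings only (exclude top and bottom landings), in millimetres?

90412 mm

5458 / 760 = 7.182 → round up to 8 ramp runs. That means 7 intermediate landings.
Horizontal run for 5458 mm of rise at 1:14 is 5458 × 14 = 76412 mm.
Intermediate landings: 7 × 2000 = 14000 mm.
Total developed length = 76412 + 14000 = 90412 mm.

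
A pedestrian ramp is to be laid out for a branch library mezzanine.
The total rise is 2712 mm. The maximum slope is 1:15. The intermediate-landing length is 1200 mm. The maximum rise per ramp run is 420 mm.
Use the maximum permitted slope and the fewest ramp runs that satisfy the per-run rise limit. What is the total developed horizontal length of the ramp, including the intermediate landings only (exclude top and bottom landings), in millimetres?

At most 420 each: 2712/420 = 6.46, giving 7 ramp runs. That means 6 intermediate landings.
Ramp run (horizontal) at 1:15: 2712 × 15 = 40680 mm.
Intermediate landings: 6 × 1200 = 7200 mm.
Developed length = 40680 + 7200 = 47880 mm.

47880 mm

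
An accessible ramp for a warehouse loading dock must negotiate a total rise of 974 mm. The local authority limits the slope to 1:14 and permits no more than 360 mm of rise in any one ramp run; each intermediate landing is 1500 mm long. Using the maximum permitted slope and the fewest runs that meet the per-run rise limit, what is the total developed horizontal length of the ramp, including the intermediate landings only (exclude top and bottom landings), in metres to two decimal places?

16.64 m

At most 360 each: 974/360 = 2.71, giving 3 ramp runs. That means 2 intermediate landings.
Ramp run (horizontal) at 1:14: 974 × 14 = 13636 mm.
2 intermediate landings contribute 2 × 1500 = 3000 mm.
Developed length = 13636 + 3000 = 16636 mm.
= 16.64 m.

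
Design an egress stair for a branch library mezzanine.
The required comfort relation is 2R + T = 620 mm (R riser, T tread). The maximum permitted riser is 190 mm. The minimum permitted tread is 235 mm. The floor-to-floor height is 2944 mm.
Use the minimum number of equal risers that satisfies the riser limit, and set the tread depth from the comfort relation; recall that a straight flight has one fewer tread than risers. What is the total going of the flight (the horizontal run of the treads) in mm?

3780 mm

2944 / 190 = 15.49, so 16 risers are needed.
Each riser is 2944/16 = 184 mm (≤ 190 mm).
T = 620 − 2·184 = 252 mm, which satisfies the 235 mm minimum.
Treads = 16 − 1 = 15; going = 15 × 252 = 3780 mm.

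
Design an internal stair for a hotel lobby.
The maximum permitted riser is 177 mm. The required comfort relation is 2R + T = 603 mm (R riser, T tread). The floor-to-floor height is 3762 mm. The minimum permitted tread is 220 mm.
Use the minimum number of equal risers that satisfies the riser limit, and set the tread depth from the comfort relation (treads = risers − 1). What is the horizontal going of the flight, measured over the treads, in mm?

At most 177 each: 3762/177 = 21.25, giving 22 risers.
Each riser is 3762/22 = 171 mm (≤ 177 mm).
Tread T = 603 − 2 × 171 = 261 mm (≥ 220 mm).
Going = (22 − 1) × 261 = 5481 mm.

5481 mm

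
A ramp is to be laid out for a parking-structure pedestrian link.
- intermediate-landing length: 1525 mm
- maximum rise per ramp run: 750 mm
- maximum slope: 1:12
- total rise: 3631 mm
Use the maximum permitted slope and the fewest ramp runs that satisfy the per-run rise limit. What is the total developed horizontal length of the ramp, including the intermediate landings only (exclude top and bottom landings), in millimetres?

⌈3631/750⌉ = 5 ramp runs. That means 4 intermediate landings.
Horizontal run for 3631 mm of rise at 1:12 is 3631 × 12 = 43572 mm.
4 intermediate landings contribute 4 × 1525 = 6100 mm.
Developed length = 43572 + 6100 = 49672 mm.

49672 mm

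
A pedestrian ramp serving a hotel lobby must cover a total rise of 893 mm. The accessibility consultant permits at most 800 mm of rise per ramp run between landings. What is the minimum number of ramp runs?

2 runs

893 / 800 = 1.12, so 2 ramp runs are needed.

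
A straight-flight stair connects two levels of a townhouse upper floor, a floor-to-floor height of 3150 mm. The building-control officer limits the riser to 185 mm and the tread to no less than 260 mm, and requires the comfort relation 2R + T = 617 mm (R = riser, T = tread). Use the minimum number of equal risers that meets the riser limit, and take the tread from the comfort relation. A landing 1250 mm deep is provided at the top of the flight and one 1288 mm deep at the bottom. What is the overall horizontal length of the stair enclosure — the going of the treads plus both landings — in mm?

7077 mm

3150 / 185 = 17.03, so 18 risers are needed.
Riser R = 3150 / 18 = 175 mm, within the 185 mm limit.
From 2R + T = 617: T = 617 − 350 = 267 mm.
Treads = 18 − 1 = 17; going = 17 × 267 = 4539 mm.
Add landings: 4539 + 1250 + 1288 = 7077 mm.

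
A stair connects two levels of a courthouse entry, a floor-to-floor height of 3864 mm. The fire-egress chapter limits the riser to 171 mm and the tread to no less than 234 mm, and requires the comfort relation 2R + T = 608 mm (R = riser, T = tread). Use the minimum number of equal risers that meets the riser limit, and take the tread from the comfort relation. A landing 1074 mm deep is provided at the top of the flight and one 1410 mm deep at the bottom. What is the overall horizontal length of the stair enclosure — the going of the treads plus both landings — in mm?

8468 mm

3864 / 171 = 22.60, so 23 risers are needed.
R = 3864 ÷ 23 = 168 mm.
From 2R + T = 608: T = 608 − 336 = 272 mm.
Treads = 23 − 1 = 22; going = 22 × 272 = 5984 mm.
Enclosure = 5984 + 1074 + 1410 = 8468 mm.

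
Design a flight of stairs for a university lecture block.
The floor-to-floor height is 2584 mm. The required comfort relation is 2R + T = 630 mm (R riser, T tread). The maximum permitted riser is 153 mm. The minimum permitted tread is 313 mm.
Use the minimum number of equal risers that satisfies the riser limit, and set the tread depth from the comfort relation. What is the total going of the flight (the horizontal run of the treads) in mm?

5216 mm

At most 153 each: 2584/153 = 16.89, giving 17 risers.
R = 2584 ÷ 17 = 152 mm.
T = 630 − 2·152 = 326 mm, which satisfies the 313 mm minimum.
17 risers give 16 treads; going = 16 × 326 = 5216 mm.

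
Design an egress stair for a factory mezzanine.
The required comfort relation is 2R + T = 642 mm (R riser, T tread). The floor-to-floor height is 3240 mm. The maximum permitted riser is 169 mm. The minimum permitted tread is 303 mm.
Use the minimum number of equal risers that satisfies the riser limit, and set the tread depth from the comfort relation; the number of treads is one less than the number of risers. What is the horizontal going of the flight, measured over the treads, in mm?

3240 / 169 = 19.17, so 20 risers are needed.
Each riser is 3240/20 = 162 mm (≤ 169 mm).
Tread T = 642 − 2 × 162 = 318 mm (≥ 303 mm).
Treads = 20 − 1 = 19; going = 19 × 318 = 6042 mm.

6042 mm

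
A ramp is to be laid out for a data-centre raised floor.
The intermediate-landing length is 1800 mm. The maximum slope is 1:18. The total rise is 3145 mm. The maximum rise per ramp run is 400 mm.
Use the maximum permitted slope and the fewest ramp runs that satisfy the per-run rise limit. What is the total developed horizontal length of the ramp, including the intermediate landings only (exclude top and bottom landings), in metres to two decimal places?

3145 / 400 = 7.86, so 8 ramp runs are needed. That means 7 intermediate landings.
Horizontal run for 3145 mm of rise at 1:18 is 3145 × 18 = 56610 mm.
Intermediate landings: 7 × 1800 = 12600 mm.
Total developed length = 56610 + 12600 = 69210 mm.
= 69.21 m.

69.21 m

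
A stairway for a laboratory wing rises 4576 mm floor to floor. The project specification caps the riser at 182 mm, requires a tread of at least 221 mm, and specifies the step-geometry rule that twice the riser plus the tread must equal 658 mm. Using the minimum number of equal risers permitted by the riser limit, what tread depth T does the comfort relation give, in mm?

4576 / 182 = 25.14, so 26 risers are needed.
Each riser is 4576/26 = 176 mm (≤ 182 mm).
From 2R + T = 658: T = 658 − 352 = 306 mm.

306 mm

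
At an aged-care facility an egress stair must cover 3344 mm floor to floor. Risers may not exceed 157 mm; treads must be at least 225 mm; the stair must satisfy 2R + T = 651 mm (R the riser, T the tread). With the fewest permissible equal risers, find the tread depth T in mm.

347 mm

3344 / 157 = 21.30, so 22 risers are needed.
Riser R = 3344 / 22 = 152 mm, within the 157 mm limit.
From 2R + T = 651: T = 651 − 304 = 347 mm.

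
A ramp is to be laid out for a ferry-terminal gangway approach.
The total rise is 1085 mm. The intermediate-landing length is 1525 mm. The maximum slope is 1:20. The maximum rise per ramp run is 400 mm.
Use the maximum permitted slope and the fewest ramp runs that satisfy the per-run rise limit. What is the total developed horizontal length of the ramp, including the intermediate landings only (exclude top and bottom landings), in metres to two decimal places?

1085 / 400 = 2.712 → round up to 3 ramp runs. That means 2 intermediate landings.
Ramp run (horizontal) at 1:20: 1085 × 20 = 21700 mm.
Intermediate landings: 2 × 1525 = 3050 mm.
Developed length = 21700 + 3050 = 24750 mm.
= 24.75 m.

24.75 m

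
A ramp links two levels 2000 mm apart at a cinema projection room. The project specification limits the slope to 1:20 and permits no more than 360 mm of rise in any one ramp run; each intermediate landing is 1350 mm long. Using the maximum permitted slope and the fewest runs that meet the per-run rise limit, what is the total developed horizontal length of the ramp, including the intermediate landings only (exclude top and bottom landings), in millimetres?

⌈2000/360⌉ = 6 ramp runs. That means 5 intermediate landings.
Ramp run (horizontal) at 1:20: 2000 × 20 = 40000 mm.
5 intermediate landings contribute 5 × 1350 = 6750 mm.
Total developed length = 40000 + 6750 = 46750 mm.

46750 mm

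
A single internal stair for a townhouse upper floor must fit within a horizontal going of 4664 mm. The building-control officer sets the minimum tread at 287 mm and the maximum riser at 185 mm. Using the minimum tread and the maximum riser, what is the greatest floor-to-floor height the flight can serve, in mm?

3145 mm

Treads that fit: ⌊4664 / 287⌋ = 16.
Risers = treads + 1 = 17.
Maximum height = 17 × 185 = 3145 mm.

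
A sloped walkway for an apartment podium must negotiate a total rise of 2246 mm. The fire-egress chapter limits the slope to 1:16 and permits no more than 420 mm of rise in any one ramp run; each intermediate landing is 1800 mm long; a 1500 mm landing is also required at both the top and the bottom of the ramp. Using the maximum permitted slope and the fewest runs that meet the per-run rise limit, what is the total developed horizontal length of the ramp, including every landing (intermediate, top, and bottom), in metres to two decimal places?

47.94 m

At most 420 each: 2246/420 = 5.35, giving 6 ramp runs. That means 5 intermediate landings.
Ramp run (horizontal) at 1:16: 2246 × 16 = 35936 mm.
Intermediate landings: 5 × 1800 = 9000 mm.
Top and bottom landings: 2 × 1500 = 3000 mm.
Total = 35936 + 9000 + 3000 = 47936 mm.
= 47.94 m.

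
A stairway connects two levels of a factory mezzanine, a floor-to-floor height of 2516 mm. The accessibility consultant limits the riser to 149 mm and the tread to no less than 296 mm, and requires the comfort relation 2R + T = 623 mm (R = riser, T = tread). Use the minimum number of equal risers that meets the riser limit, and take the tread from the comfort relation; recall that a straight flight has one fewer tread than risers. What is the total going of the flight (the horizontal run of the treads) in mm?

5232 mm

⌈2516/149⌉ = 17 risers.
R = 2516 ÷ 17 = 148 mm.
T = 623 − 2·148 = 327 mm, which satisfies the 296 mm minimum.
Treads = 17 − 1 = 16; going = 16 × 327 = 5232 mm.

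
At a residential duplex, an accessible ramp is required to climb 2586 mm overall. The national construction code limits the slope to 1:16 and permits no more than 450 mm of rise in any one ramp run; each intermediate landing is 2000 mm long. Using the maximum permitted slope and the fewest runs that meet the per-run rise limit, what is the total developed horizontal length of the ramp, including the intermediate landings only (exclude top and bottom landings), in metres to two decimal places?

51.38 m

2586 / 450 = 5.75, so 6 ramp runs are needed. That means 5 intermediate landings.
Ramp run (horizontal) at 1:16: 2586 × 16 = 41376 mm.
Intermediate landings: 5 × 2000 = 10000 mm.
Total developed length = 41376 + 10000 = 51376 mm.
= 51.38 m.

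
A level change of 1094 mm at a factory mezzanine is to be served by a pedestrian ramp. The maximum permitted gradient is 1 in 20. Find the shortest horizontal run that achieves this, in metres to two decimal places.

21.88 m

At 1:20 the run is 20 × 1094 = 21880 mm.
21880 mm = 21.88 m.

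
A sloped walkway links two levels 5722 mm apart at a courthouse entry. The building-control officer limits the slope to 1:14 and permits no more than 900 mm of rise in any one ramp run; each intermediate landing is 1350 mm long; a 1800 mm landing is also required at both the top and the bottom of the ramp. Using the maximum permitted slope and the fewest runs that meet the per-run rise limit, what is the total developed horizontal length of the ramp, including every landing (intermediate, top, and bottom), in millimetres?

91808 mm

At most 900 each: 5722/900 = 6.36, giving 7 ramp runs. That means 6 intermediate landings.
Ramp run (horizontal) at 1:14: 5722 × 14 = 80108 mm.
6 intermediate landings contribute 6 × 1350 = 8100 mm.
Top and bottom landings: 2 × 1800 = 3600 mm.
Total = 80108 + 8100 + 3600 = 91808 mm.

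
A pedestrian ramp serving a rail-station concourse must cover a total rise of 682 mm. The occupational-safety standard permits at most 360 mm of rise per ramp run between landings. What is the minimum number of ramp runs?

At most 360 each: 682/360 = 1.89, giving 2 ramp runs.

2 runs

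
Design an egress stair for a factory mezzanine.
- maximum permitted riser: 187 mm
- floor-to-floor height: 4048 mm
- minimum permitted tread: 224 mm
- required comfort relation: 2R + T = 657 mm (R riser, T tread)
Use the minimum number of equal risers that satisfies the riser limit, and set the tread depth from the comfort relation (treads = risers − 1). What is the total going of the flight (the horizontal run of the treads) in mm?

At most 187 each: 4048/187 = 21.65, giving 22 risers.
R = 4048 ÷ 22 = 184 mm.
From 2R + T = 657: T = 657 − 368 = 289 mm.
Going = (22 − 1) × 289 = 6069 mm.

6069 mm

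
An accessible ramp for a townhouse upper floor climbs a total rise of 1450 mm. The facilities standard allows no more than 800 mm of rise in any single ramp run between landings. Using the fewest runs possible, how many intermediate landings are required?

1 intermediate landings

1450 / 800 = 1.81, so 2 ramp runs are needed.
2 runs are separated by 1 intermediate landings.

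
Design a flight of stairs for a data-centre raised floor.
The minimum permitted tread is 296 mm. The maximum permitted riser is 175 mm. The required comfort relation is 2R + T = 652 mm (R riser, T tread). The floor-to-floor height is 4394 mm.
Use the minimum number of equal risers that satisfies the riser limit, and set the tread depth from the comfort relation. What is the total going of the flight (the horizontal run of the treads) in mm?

7850 mm

4394 / 175 = 25.109 → round up to 26 risers.
R = 4394 ÷ 26 = 169 mm.
T = 652 − 2·169 = 314 mm, which satisfies the 296 mm minimum.
26 risers give 25 treads; going = 25 × 314 = 7850 mm.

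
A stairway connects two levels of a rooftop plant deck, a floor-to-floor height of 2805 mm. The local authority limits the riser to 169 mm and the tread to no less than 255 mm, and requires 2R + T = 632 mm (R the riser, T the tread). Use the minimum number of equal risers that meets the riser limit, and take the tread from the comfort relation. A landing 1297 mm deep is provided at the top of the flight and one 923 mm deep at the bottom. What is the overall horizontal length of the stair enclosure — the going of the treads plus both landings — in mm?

7052 mm

2805 / 169 = 16.60, so 17 risers are needed.
R = 2805 ÷ 17 = 165 mm.
From 2R + T = 632: T = 632 − 330 = 302 mm.
Going = (17 − 1) × 302 = 4832 mm.
Enclosure = 4832 + 1297 + 923 = 7052 mm.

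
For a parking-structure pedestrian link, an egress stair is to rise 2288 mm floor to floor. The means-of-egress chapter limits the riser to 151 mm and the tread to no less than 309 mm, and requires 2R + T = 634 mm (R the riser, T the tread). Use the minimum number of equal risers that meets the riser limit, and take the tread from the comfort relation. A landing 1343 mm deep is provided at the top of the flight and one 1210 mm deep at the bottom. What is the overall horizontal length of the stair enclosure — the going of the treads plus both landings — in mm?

2288 / 151 = 15.152 → round up to 16 risers.
Riser R = 2288 / 16 = 143 mm, within the 151 mm limit.
From 2R + T = 634: T = 634 − 286 = 348 mm.
Treads = 16 − 1 = 15; going = 15 × 348 = 5220 mm.
Add landings: 5220 + 1343 + 1210 = 7773 mm.

7773 mm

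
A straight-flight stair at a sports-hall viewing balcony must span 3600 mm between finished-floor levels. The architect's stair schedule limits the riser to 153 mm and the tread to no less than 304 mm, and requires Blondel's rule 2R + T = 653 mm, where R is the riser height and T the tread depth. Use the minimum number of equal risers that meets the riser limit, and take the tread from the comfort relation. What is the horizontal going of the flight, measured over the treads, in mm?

3600 / 153 = 23.53, so 24 risers are needed.
Riser R = 3600 / 24 = 150 mm, within the 153 mm limit.
From 2R + T = 653: T = 653 − 300 = 353 mm.
Treads = 24 − 1 = 23; going = 23 × 353 = 8119 mm.

8119 mm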